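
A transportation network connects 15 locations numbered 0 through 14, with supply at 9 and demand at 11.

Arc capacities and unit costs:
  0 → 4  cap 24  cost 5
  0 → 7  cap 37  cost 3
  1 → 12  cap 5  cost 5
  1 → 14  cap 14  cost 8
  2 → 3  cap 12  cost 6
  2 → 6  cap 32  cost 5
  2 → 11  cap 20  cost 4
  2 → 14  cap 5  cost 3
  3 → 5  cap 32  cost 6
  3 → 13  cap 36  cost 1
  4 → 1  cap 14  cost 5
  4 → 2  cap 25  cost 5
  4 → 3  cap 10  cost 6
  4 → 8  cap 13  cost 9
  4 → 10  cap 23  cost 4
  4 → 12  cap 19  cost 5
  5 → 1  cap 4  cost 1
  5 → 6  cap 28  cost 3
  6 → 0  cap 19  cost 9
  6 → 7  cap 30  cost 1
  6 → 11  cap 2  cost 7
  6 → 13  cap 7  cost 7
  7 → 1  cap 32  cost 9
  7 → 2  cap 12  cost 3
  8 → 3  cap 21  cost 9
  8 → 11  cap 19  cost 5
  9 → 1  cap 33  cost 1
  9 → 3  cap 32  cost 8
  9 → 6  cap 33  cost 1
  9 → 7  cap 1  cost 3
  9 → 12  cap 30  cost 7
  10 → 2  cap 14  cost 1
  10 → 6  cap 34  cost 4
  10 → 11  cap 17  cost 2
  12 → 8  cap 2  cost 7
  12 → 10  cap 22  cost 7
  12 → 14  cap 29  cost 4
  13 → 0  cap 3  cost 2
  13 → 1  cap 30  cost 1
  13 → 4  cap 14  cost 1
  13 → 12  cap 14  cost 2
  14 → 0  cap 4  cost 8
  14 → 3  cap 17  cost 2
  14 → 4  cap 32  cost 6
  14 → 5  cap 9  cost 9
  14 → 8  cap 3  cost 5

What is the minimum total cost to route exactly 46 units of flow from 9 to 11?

Minimum cost for 46 units: 679

shortest-cost path #1: 9→6→11 push 2 @ unit cost 8 (adds 16)
shortest-cost path #2: 9→6→7→2→11 push 12 @ unit cost 9 (adds 108)
shortest-cost path #3: 9→1→12→10→11 push 5 @ unit cost 15 (adds 75)
shortest-cost path #4: 9→6→13→4→10→11 push 7 @ unit cost 15 (adds 105)
shortest-cost path #5: 9→12→10→11 push 5 @ unit cost 16 (adds 80)
shortest-cost path #6: 9→12→8→11 push 2 @ unit cost 19 (adds 38)
shortest-cost path #7: 9→12→10→2→11 push 8 @ unit cost 19 (adds 152)
shortest-cost path #8: 9→1→14→8→11 push 3 @ unit cost 19 (adds 57)
shortest-cost path #9: 9→12→10→4→8→11 push 2 @ unit cost 24 (adds 48)
total cost = 679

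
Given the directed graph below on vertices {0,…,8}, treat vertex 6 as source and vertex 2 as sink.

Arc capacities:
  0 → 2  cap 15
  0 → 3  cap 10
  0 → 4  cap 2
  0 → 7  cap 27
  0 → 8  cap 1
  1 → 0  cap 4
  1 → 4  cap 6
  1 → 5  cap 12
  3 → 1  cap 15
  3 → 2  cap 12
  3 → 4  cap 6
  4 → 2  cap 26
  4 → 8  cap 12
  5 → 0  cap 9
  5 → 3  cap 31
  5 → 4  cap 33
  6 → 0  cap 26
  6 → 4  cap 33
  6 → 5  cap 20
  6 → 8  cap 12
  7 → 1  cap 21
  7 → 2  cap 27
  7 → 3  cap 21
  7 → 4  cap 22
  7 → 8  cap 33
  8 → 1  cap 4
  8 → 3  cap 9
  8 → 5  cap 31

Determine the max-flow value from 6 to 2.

augment #1: 6→0→2 bottleneck 15, total now 15
augment #2: 6→4→2 bottleneck 26, total now 41
augment #3: 6→0→3→2 bottleneck 10, total now 51
augment #4: 6→0→7→2 bottleneck 1, total now 52
augment #5: 6→5→3→2 bottleneck 2, total now 54
augment #6: 6→5→0→7→2 bottleneck 9, total now 63
augment #7: 6→5→3→0→7→2 bottleneck 9, total now 72
augment #8: 6→8→1→0→7→2 bottleneck 4, total now 76
augment #9: 6→8→3→0→7→2 bottleneck 1, total now 77

Maximum flow value: 77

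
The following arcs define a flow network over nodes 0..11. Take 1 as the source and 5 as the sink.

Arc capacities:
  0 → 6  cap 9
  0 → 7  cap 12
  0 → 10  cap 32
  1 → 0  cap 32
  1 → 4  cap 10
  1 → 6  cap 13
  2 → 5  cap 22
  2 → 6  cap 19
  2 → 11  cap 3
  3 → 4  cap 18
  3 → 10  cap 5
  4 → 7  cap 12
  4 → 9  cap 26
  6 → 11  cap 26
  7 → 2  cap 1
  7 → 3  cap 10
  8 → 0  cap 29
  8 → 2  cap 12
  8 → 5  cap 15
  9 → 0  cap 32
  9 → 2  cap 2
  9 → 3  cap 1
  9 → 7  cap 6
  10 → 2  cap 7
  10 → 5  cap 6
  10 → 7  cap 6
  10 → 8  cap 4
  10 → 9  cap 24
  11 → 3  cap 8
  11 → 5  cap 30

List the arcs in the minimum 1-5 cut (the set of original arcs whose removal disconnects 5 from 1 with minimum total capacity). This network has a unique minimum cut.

augment #1: 1→0→10→5 push 6
augment #2: 1→6→11→5 push 13
augment #3: 1→0→6→11→5 push 9
augment #4: 1→0→7→2→5 push 1
augment #5: 1→0→10→2→5 push 7
augment #6: 1→0→10→8→5 push 4
augment #7: 1→4→9→2→5 push 2
max flow = 42; residual-reachable set from 1 gives S-side
cut edges (S→T): {(0,6), (1,6), (7,2), (9,2), (10,2), (10,5), (10,8)} total cap 42

Min-cut arcs: {(0,6), (1,6), (7,2), (9,2), (10,2), (10,5), (10,8)} (total capacity 42)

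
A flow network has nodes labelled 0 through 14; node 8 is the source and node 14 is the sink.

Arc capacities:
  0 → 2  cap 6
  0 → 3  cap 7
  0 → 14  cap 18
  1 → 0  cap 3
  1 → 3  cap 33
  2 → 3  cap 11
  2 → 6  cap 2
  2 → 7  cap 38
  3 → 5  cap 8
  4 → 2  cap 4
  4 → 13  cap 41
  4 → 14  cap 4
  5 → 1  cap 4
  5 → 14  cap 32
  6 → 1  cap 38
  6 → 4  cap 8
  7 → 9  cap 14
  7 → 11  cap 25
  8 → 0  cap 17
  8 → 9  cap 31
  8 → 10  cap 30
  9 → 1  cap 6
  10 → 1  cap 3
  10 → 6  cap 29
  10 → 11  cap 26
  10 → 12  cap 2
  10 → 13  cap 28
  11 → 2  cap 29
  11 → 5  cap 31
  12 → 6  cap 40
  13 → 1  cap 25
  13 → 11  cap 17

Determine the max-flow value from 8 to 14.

augment #1: 8→0→14 bottleneck 17, total now 17
augment #2: 8→9→1→0→14 bottleneck 1, total now 18
augment #3: 8→10→6→4→14 bottleneck 4, total now 22
augment #4: 8→10→11→5→14 bottleneck 26, total now 48
augment #5: 8→9→1→3→5→14 bottleneck 5, total now 53

Maximum flow value: 53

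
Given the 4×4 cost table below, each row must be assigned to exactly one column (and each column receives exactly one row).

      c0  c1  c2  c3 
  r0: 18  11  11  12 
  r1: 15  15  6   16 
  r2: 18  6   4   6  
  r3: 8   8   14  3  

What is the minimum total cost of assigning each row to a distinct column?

Minimum assignment cost: 31

optimal assignment: row0→col1 (cost 11), row1→col2 (cost 6), row2→col3 (cost 6), row3→col0 (cost 8)
total = 11 + 6 + 6 + 8 = 31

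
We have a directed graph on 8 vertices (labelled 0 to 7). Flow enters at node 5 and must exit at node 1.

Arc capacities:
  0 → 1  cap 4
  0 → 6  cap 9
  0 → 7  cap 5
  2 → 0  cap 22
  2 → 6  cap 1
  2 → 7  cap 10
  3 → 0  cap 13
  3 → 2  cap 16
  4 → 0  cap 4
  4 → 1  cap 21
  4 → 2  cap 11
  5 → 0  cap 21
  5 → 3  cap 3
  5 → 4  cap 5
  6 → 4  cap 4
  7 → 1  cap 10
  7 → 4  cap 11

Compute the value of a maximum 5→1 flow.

Maximum flow value: 21

augment #1: 5→0→1 bottleneck 4, total now 4
augment #2: 5→4→1 bottleneck 5, total now 9
augment #3: 5→0→7→1 bottleneck 5, total now 14
augment #4: 5→0→6→4→1 bottleneck 4, total now 18
augment #5: 5→3→2→7→1 bottleneck 3, total now 21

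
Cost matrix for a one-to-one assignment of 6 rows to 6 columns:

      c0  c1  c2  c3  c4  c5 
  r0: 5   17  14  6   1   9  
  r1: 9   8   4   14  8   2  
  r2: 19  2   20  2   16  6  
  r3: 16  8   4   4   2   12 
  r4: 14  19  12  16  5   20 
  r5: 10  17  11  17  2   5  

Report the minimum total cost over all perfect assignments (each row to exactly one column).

optimal assignment: row0→col0 (cost 5), row1→col2 (cost 4), row2→col1 (cost 2), row3→col3 (cost 4), row4→col4 (cost 5), row5→col5 (cost 5)
total = 5 + 4 + 2 + 4 + 5 + 5 = 25

Minimum assignment cost: 25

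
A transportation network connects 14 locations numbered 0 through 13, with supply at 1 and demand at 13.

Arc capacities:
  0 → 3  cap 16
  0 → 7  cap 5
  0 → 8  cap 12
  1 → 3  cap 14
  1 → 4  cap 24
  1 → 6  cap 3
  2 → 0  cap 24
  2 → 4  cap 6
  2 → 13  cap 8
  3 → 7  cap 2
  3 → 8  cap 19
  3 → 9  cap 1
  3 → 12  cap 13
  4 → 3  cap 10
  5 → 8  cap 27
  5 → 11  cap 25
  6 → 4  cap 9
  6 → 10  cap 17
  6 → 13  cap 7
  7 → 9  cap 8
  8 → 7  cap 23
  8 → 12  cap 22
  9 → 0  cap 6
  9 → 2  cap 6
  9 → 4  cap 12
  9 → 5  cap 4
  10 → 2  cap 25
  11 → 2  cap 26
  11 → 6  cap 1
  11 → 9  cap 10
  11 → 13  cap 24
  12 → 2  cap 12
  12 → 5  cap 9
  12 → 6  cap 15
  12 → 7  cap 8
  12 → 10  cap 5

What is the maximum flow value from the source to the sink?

Maximum flow value: 27

augment #1: 1→6→13 bottleneck 3, total now 3
augment #2: 1→3→9→2→13 bottleneck 1, total now 4
augment #3: 1→3→12→2→13 bottleneck 7, total now 11
augment #4: 1→3→12→6→13 bottleneck 4, total now 15
augment #5: 1→3→12→5→11→13 bottleneck 2, total now 17
augment #6: 1→4→3→7→9→5→11→13 bottleneck 2, total now 19
augment #7: 1→4→3→8→12→5→11→13 bottleneck 7, total now 26
augment #8: 1→4→3→8→7→9→5→11→13 bottleneck 1, total now 27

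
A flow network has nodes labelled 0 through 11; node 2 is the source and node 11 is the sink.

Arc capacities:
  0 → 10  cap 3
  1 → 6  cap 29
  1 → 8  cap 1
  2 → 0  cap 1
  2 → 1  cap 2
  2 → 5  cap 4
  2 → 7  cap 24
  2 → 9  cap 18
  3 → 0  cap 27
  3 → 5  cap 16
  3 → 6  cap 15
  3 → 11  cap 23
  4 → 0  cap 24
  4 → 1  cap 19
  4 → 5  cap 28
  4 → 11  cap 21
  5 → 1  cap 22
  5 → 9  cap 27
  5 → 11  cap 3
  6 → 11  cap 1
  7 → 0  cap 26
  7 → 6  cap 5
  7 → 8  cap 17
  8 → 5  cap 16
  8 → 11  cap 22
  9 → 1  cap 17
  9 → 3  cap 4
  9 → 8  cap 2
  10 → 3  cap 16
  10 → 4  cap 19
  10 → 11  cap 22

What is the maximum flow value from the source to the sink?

Maximum flow value: 31

augment #1: 2→5→11 bottleneck 3, total now 3
augment #2: 2→0→10→11 bottleneck 1, total now 4
augment #3: 2→1→6→11 bottleneck 1, total now 5
augment #4: 2→1→8→11 bottleneck 1, total now 6
augment #5: 2→7→8→11 bottleneck 17, total now 23
augment #6: 2→9→3→11 bottleneck 4, total now 27
augment #7: 2→9→8→11 bottleneck 2, total now 29
augment #8: 2→7→0→10→11 bottleneck 2, total now 31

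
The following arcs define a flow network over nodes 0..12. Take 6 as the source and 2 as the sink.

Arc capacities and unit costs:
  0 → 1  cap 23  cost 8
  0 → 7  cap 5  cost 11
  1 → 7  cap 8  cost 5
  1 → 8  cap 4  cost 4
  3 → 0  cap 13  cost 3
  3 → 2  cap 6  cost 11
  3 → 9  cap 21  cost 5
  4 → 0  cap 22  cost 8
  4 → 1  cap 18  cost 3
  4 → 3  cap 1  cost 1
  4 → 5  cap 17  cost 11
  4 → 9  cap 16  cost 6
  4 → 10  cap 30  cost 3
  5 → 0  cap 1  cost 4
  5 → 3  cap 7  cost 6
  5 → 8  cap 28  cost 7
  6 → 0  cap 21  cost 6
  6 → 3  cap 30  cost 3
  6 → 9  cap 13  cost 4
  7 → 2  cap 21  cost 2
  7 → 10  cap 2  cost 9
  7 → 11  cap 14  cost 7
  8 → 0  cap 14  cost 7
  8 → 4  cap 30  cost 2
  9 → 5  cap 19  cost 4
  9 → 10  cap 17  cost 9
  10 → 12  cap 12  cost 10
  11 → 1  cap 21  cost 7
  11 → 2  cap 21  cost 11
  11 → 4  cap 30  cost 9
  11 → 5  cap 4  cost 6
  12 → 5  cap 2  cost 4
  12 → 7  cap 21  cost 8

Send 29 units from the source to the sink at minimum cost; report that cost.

Minimum cost for 29 units: 709

shortest-cost path #1: 6→3→2 push 6 @ unit cost 14 (adds 84)
shortest-cost path #2: 6→0→7→2 push 5 @ unit cost 19 (adds 95)
shortest-cost path #3: 6→0→1→7→2 push 8 @ unit cost 21 (adds 168)
shortest-cost path #4: 6→9→10→12→7→2 push 8 @ unit cost 33 (adds 264)
shortest-cost path #5: 6→9→10→12→7→11→2 push 2 @ unit cost 49 (adds 98)
total cost = 709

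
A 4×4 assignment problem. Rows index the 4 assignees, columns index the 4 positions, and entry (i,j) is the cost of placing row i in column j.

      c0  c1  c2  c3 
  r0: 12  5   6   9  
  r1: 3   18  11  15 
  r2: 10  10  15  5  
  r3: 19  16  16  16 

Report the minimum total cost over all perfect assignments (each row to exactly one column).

optimal assignment: row0→col1 (cost 5), row1→col0 (cost 3), row2→col3 (cost 5), row3→col2 (cost 16)
total = 5 + 3 + 5 + 16 = 29

Minimum assignment cost: 29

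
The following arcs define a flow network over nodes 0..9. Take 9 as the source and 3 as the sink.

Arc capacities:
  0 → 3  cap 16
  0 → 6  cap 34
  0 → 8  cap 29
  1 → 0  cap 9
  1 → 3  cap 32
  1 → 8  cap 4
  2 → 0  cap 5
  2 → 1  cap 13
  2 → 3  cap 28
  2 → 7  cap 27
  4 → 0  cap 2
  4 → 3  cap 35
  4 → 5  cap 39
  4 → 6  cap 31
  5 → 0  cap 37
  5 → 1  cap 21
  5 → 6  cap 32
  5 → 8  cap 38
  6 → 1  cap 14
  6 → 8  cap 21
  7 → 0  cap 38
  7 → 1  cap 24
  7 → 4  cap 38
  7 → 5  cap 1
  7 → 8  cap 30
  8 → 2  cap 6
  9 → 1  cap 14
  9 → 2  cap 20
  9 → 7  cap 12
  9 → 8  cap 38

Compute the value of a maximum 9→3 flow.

augment #1: 9→1→3 bottleneck 14, total now 14
augment #2: 9→2→3 bottleneck 20, total now 34
augment #3: 9→7→0→3 bottleneck 12, total now 46
augment #4: 9→8→2→3 bottleneck 6, total now 52

Maximum flow value: 52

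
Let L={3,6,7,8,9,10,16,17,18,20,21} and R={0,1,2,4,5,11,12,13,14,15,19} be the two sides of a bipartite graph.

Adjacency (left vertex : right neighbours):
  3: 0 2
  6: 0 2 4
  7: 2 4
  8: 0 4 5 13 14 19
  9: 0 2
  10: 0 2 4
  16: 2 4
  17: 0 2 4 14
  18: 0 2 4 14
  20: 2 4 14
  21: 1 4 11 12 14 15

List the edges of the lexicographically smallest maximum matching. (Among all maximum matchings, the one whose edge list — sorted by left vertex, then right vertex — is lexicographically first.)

Lex-smallest maximum matching: {(3,0), (6,2), (7,4), (8,5), (17,14), (21,1)}

|M| = 6 (so the lex-smallest maximum matching has 6 edges)
process left vertices in ascending order; for each, take the smallest-labelled available neighbour that still permits 6 edges overall, or leave it unmatched if none does
lex-smallest matching: {3-0, 6-2, 7-4, 8-5, 17-14, 21-1}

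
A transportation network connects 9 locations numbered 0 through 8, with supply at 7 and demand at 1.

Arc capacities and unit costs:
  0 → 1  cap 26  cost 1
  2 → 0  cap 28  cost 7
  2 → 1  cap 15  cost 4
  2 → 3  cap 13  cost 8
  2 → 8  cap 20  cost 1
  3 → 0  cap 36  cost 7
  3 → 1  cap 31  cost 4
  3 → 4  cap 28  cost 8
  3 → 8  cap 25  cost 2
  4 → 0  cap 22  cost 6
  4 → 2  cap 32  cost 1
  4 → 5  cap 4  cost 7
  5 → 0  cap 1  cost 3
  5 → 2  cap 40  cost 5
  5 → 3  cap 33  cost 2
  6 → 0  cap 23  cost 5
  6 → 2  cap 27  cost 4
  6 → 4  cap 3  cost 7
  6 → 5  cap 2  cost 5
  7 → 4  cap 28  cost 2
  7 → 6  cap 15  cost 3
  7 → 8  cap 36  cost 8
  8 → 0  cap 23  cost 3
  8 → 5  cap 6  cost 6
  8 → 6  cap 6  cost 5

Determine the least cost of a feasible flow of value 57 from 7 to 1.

shortest-cost path #1: 7→4→2→1 push 15 @ unit cost 7 (adds 105)
shortest-cost path #2: 7→4→2→8→0→1 push 13 @ unit cost 8 (adds 104)
shortest-cost path #3: 7→6→0→1 push 13 @ unit cost 9 (adds 117)
shortest-cost path #4: 7→6→5→3→1 push 2 @ unit cost 14 (adds 28)
shortest-cost path #5: 7→8→2→3→1 push 13 @ unit cost 19 (adds 247)
shortest-cost path #6: 7→8→5→3→1 push 1 @ unit cost 20 (adds 20)
total cost = 621

Minimum cost for 57 units: 621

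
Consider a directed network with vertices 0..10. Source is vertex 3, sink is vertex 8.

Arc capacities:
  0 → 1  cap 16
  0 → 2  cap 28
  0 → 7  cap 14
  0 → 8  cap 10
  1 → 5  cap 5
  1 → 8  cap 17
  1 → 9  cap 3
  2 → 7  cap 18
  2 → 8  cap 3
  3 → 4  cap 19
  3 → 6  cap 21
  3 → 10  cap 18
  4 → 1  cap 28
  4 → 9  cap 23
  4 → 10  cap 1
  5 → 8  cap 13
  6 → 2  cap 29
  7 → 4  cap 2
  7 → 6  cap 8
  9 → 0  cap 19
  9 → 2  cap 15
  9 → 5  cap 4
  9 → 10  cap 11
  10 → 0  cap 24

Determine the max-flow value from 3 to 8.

augment #1: 3→4→1→8 bottleneck 17, total now 17
augment #2: 3→6→2→8 bottleneck 3, total now 20
augment #3: 3→10→0→8 bottleneck 10, total now 30
augment #4: 3→4→1→5→8 bottleneck 2, total now 32
augment #5: 3→10→0→1→5→8 bottleneck 3, total now 35
augment #6: 3→10→0→1→9→5→8 bottleneck 3, total now 38
augment #7: 3→6→2→7→4→9→5→8 bottleneck 1, total now 39

Maximum flow value: 39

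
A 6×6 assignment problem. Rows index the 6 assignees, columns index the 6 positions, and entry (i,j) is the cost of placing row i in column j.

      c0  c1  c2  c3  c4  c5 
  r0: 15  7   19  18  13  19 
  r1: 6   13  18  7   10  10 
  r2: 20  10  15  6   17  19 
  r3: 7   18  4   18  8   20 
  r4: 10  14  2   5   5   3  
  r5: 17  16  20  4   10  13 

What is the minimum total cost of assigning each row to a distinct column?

Minimum assignment cost: 36

optimal assignment: row0→col1 (cost 7), row1→col0 (cost 6), row2→col3 (cost 6), row3→col2 (cost 4), row4→col5 (cost 3), row5→col4 (cost 10)
total = 7 + 6 + 6 + 4 + 3 + 10 = 36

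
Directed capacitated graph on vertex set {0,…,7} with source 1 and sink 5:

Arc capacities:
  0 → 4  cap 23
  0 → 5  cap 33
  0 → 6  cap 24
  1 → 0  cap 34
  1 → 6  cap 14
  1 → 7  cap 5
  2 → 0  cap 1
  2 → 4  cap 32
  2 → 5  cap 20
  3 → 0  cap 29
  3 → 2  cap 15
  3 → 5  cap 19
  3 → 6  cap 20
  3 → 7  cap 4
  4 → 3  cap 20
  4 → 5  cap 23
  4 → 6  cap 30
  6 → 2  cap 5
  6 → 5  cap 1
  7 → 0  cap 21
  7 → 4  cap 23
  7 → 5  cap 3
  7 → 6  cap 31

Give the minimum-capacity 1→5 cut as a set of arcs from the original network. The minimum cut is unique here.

augment #1: 1→0→5 push 33
augment #2: 1→6→5 push 1
augment #3: 1→7→5 push 3
augment #4: 1→0→4→5 push 1
augment #5: 1→6→2→5 push 5
augment #6: 1→7→4→5 push 2
max flow = 45; residual-reachable set from 1 gives S-side
cut edges (S→T): {(1,0), (1,7), (6,2), (6,5)} total cap 45

Min-cut arcs: {(1,0), (1,7), (6,2), (6,5)} (total capacity 45)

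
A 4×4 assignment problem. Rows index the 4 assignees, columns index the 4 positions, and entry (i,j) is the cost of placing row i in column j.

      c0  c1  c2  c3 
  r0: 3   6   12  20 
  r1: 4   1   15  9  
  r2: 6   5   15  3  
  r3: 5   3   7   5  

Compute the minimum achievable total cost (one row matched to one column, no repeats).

Minimum assignment cost: 14

optimal assignment: row0→col0 (cost 3), row1→col1 (cost 1), row2→col3 (cost 3), row3→col2 (cost 7)
total = 3 + 1 + 3 + 7 = 14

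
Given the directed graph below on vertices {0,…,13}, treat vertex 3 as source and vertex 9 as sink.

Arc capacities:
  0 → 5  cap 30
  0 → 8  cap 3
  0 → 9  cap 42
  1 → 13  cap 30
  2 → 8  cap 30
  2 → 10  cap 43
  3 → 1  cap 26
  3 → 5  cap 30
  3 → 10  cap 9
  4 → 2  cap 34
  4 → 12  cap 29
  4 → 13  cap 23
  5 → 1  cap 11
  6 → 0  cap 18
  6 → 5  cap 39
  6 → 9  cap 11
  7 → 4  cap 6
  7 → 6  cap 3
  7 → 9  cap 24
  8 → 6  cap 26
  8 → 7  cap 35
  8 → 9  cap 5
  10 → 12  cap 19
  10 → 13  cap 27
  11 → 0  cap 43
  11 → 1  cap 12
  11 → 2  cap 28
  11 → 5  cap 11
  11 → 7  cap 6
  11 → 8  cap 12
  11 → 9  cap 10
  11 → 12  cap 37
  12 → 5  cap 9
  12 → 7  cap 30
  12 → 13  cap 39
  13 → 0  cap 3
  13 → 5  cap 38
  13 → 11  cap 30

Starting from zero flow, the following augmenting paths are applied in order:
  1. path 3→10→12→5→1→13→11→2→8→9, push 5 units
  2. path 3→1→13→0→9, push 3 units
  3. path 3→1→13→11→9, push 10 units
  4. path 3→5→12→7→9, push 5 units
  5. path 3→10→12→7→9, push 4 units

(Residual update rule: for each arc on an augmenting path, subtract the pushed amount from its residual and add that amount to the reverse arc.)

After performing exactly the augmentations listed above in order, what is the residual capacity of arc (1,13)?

Residual capacity of (1,13): 12

after path 1 (3→10→12→5→1→13→11→2→8→9, push 5): res(1,13)=25
after path 2 (3→1→13→0→9, push 3): res(1,13)=22
after path 3 (3→1→13→11→9, push 10): res(1,13)=12
after path 4 (3→5→12→7→9, push 5): res(1,13)=12
after path 5 (3→10→12→7→9, push 4): res(1,13)=12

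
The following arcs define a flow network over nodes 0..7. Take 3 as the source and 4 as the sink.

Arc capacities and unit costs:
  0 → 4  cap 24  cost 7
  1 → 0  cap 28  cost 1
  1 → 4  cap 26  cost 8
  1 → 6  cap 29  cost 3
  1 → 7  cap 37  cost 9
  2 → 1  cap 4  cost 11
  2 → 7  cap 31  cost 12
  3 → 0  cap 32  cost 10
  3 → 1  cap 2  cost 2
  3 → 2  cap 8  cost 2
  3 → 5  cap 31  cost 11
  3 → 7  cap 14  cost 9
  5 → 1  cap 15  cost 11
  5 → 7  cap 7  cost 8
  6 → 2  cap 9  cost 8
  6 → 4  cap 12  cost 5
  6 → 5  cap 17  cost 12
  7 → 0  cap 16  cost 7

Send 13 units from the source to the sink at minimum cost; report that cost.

Minimum cost for 13 units: 207

shortest-cost path #1: 3→1→4 push 2 @ unit cost 10 (adds 20)
shortest-cost path #2: 3→0→4 push 11 @ unit cost 17 (adds 187)
total cost = 207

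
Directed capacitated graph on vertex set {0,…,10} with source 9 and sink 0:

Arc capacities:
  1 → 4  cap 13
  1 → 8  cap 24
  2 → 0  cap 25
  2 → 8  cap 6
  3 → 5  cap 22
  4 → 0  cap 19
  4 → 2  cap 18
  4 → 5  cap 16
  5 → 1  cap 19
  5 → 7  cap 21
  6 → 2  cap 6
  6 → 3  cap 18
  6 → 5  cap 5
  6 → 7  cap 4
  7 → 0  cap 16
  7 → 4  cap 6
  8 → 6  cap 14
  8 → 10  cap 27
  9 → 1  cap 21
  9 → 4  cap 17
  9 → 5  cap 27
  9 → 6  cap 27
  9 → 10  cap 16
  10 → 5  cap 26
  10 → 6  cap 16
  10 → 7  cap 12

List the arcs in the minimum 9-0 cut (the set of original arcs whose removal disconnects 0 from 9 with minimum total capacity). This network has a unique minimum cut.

Min-cut arcs: {(1,4), (6,2), (7,0), (7,4), (9,4)} (total capacity 58)

augment #1: 9→4→0 push 17
augment #2: 9→1→4→0 push 2
augment #3: 9→5→7→0 push 16
augment #4: 9→6→2→0 push 6
augment #5: 9→1→4→2→0 push 11
augment #6: 9→5→7→4→2→0 push 5
augment #7: 9→6→7→4→2→0 push 1
max flow = 58; residual-reachable set from 9 gives S-side
cut edges (S→T): {(1,4), (6,2), (7,0), (7,4), (9,4)} total cap 58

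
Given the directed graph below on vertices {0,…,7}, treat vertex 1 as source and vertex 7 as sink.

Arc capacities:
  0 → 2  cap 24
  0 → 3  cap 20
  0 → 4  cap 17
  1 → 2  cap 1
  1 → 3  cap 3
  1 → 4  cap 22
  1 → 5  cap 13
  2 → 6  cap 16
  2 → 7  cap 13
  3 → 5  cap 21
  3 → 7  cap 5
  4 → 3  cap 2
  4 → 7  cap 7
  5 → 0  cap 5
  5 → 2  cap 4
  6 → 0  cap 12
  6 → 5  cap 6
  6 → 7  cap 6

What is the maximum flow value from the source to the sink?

augment #1: 1→2→7 bottleneck 1, total now 1
augment #2: 1→3→7 bottleneck 3, total now 4
augment #3: 1→4→7 bottleneck 7, total now 11
augment #4: 1→4→3→7 bottleneck 2, total now 13
augment #5: 1→5→2→7 bottleneck 4, total now 17
augment #6: 1→5→0→2→7 bottleneck 5, total now 22

Maximum flow value: 22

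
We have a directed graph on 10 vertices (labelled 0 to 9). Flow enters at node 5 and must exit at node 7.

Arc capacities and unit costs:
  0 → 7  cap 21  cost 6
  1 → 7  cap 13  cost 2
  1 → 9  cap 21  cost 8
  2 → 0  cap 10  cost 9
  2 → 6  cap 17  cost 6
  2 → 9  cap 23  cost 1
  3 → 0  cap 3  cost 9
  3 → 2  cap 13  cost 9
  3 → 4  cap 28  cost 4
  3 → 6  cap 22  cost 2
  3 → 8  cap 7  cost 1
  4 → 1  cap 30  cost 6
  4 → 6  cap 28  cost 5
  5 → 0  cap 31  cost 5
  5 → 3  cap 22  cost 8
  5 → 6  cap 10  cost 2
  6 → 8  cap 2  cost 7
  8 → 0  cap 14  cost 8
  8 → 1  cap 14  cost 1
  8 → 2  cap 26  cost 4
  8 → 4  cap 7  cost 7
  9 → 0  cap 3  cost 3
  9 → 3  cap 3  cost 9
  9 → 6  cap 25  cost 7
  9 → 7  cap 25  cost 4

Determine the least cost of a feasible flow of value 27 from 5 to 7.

shortest-cost path #1: 5→0→7 push 21 @ unit cost 11 (adds 231)
shortest-cost path #2: 5→6→8→1→7 push 2 @ unit cost 12 (adds 24)
shortest-cost path #3: 5→3→8→1→7 push 4 @ unit cost 12 (adds 48)
total cost = 303

Minimum cost for 27 units: 303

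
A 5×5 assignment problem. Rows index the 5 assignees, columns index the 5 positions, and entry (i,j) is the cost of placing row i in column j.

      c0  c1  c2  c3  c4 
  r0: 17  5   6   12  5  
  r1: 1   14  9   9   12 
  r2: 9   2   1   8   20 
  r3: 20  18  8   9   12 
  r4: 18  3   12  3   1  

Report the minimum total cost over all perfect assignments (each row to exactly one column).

optimal assignment: row0→col1 (cost 5), row1→col0 (cost 1), row2→col2 (cost 1), row3→col3 (cost 9), row4→col4 (cost 1)
total = 5 + 1 + 1 + 9 + 1 = 17

Minimum assignment cost: 17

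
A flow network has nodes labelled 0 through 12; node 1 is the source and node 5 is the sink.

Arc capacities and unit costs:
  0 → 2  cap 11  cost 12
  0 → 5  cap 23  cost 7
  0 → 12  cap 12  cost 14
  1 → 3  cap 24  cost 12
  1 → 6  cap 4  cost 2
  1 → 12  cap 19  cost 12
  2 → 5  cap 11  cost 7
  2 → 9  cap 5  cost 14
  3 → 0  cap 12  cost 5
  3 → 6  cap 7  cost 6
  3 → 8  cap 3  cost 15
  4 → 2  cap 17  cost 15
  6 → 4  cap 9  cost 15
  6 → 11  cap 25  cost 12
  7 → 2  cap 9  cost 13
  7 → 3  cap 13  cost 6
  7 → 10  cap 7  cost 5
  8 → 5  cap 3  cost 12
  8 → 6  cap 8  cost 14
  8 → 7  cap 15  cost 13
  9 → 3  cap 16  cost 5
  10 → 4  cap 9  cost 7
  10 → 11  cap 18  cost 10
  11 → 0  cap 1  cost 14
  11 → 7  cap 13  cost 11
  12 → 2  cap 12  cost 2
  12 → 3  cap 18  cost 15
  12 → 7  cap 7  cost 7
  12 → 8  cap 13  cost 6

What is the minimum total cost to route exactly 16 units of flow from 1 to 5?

Minimum cost for 16 units: 351

shortest-cost path #1: 1→12→2→5 push 11 @ unit cost 21 (adds 231)
shortest-cost path #2: 1→3→0→5 push 5 @ unit cost 24 (adds 120)
total cost = 351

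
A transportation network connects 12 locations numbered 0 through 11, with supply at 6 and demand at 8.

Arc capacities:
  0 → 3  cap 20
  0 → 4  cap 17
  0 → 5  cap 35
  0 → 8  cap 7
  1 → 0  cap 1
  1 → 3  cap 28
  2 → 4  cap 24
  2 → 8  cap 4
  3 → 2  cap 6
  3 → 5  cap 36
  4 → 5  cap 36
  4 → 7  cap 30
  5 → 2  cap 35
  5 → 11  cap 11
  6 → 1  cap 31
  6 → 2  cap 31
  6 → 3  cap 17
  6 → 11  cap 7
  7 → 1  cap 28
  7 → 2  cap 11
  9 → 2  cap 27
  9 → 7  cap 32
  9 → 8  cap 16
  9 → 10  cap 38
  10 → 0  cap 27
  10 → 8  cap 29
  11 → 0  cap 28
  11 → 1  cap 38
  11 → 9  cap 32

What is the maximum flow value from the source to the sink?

Maximum flow value: 23

augment #1: 6→2→8 bottleneck 4, total now 4
augment #2: 6→1→0→8 bottleneck 1, total now 5
augment #3: 6→11→0→8 bottleneck 6, total now 11
augment #4: 6→11→9→8 bottleneck 1, total now 12
augment #5: 6→3→5→11→9→8 bottleneck 11, total now 23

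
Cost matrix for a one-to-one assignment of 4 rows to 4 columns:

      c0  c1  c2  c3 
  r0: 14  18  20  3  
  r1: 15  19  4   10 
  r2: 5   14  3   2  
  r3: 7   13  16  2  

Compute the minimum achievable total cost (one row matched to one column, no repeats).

optimal assignment: row0→col3 (cost 3), row1→col2 (cost 4), row2→col0 (cost 5), row3→col1 (cost 13)
total = 3 + 4 + 5 + 13 = 25

Minimum assignment cost: 25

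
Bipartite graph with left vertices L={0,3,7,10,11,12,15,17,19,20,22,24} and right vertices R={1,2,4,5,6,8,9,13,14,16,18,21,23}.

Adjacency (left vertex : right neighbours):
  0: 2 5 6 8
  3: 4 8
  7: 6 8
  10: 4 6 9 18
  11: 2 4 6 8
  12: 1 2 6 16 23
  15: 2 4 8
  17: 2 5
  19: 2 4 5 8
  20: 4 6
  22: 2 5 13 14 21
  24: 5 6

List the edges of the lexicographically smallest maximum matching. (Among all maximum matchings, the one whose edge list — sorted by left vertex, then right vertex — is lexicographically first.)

|M| = 8 (so the lex-smallest maximum matching has 8 edges)
process left vertices in ascending order; for each, take the smallest-labelled available neighbour that still permits 8 edges overall, or leave it unmatched if none does
lex-smallest matching: {0-2, 3-4, 7-6, 10-9, 11-8, 12-1, 17-5, 22-13}

Lex-smallest maximum matching: {(0,2), (3,4), (7,6), (10,9), (11,8), (12,1), (17,5), (22,13)}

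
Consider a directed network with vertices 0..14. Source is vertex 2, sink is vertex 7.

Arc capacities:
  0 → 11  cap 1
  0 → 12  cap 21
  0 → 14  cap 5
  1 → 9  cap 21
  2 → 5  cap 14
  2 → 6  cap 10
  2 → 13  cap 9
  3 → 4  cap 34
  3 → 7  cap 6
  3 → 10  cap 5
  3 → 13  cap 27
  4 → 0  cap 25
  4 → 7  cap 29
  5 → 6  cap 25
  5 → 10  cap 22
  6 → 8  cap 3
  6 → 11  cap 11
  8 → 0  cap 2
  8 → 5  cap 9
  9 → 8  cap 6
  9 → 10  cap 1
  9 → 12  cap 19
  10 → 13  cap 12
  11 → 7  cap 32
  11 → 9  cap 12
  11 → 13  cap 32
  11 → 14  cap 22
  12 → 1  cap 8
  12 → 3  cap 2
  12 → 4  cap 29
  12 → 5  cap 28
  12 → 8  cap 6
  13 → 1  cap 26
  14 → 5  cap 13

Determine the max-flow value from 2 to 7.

augment #1: 2→6→11→7 bottleneck 10, total now 10
augment #2: 2→5→6→11→7 bottleneck 1, total now 11
augment #3: 2→5→6→8→0→11→7 bottleneck 1, total now 12
augment #4: 2→13→1→9→12→3→7 bottleneck 2, total now 14
augment #5: 2→13→1→9→12→4→7 bottleneck 7, total now 21
augment #6: 2→5→6→8→0→12→4→7 bottleneck 1, total now 22
augment #7: 2→5→10→13→1→9→12→4→7 bottleneck 10, total now 32

Maximum flow value: 32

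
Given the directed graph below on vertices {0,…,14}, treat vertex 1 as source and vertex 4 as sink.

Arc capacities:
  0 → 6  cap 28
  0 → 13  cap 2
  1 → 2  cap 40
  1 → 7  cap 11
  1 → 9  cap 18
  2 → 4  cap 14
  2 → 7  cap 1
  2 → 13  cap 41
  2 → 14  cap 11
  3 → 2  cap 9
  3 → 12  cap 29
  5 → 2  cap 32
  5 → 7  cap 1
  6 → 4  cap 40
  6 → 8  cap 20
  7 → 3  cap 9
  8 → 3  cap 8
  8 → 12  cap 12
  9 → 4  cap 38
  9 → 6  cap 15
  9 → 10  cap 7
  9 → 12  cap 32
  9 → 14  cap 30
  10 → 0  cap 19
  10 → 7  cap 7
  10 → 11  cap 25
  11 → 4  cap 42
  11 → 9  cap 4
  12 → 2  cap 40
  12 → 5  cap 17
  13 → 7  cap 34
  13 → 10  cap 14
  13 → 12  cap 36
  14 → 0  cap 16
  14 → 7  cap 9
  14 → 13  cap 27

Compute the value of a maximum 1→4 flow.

Maximum flow value: 57

augment #1: 1→2→4 bottleneck 14, total now 14
augment #2: 1→9→4 bottleneck 18, total now 32
augment #3: 1→2→13→10→11→4 bottleneck 14, total now 46
augment #4: 1→2→14→0→6→4 bottleneck 11, total now 57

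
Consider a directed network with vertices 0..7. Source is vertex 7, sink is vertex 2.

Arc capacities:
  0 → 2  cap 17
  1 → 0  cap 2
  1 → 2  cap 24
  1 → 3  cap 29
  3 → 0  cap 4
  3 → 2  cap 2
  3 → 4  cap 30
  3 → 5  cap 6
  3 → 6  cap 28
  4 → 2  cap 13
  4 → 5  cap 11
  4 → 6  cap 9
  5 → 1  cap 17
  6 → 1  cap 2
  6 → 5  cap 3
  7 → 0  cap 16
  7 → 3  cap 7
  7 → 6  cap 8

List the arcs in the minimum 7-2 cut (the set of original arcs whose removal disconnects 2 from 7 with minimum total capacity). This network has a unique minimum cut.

augment #1: 7→0→2 push 16
augment #2: 7→3→2 push 2
augment #3: 7→3→0→2 push 1
augment #4: 7→3→4→2 push 4
augment #5: 7→6→1→2 push 2
augment #6: 7→6→5→1→2 push 3
max flow = 28; residual-reachable set from 7 gives S-side
cut edges (S→T): {(6,1), (6,5), (7,0), (7,3)} total cap 28

Min-cut arcs: {(6,1), (6,5), (7,0), (7,3)} (total capacity 28)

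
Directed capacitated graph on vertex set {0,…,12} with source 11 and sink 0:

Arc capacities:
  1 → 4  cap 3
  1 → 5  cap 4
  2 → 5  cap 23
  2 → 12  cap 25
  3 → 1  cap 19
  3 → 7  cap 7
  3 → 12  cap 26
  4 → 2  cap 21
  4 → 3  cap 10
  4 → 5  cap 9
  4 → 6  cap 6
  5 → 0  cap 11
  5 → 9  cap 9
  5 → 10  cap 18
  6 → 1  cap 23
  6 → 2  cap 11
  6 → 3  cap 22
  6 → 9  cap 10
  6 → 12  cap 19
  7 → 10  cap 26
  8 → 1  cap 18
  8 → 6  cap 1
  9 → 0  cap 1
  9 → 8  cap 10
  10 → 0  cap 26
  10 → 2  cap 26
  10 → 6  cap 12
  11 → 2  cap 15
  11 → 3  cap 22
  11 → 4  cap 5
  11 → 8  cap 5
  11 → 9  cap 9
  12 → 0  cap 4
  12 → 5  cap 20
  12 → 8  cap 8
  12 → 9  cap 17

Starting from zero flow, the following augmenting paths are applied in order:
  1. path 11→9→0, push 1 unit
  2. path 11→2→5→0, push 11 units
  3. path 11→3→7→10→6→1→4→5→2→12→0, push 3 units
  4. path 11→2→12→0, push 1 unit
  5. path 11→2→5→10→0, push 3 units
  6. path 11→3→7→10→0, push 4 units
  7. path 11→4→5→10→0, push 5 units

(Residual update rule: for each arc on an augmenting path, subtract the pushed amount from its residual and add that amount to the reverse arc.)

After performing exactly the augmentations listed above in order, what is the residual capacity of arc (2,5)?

after path 1 (11→9→0, push 1): res(2,5)=23
after path 2 (11→2→5→0, push 11): res(2,5)=12
after path 3 (11→3→7→10→6→1→4→5→2→12→0, push 3): res(2,5)=15
after path 4 (11→2→12→0, push 1): res(2,5)=15
after path 5 (11→2→5→10→0, push 3): res(2,5)=12
after path 6 (11→3→7→10→0, push 4): res(2,5)=12
after path 7 (11→4→5→10→0, push 5): res(2,5)=12

Residual capacity of (2,5): 12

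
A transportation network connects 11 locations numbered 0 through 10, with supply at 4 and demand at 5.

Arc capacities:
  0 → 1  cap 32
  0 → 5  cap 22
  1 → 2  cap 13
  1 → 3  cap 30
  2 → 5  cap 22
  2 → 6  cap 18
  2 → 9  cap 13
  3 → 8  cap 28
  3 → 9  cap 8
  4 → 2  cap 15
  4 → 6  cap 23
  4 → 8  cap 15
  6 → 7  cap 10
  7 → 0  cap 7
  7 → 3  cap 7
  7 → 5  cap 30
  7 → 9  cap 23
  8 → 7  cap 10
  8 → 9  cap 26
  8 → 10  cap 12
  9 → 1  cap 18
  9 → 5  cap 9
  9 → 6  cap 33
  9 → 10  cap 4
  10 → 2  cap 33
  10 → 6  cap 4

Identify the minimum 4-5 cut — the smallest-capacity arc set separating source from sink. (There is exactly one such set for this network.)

augment #1: 4→2→5 push 15
augment #2: 4→6→7→5 push 10
augment #3: 4→8→7→5 push 10
augment #4: 4→8→9→5 push 5
max flow = 40; residual-reachable set from 4 gives S-side
cut edges (S→T): {(4,2), (4,8), (6,7)} total cap 40

Min-cut arcs: {(4,2), (4,8), (6,7)} (total capacity 40)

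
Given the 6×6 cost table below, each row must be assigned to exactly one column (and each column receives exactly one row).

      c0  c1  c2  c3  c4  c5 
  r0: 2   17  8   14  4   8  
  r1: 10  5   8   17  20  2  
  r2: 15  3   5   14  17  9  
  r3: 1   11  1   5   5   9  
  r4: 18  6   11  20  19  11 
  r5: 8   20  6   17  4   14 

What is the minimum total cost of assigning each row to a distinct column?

Minimum assignment cost: 24

optimal assignment: row0→col0 (cost 2), row1→col5 (cost 2), row2→col2 (cost 5), row3→col3 (cost 5), row4→col1 (cost 6), row5→col4 (cost 4)
total = 2 + 2 + 5 + 5 + 6 + 4 = 24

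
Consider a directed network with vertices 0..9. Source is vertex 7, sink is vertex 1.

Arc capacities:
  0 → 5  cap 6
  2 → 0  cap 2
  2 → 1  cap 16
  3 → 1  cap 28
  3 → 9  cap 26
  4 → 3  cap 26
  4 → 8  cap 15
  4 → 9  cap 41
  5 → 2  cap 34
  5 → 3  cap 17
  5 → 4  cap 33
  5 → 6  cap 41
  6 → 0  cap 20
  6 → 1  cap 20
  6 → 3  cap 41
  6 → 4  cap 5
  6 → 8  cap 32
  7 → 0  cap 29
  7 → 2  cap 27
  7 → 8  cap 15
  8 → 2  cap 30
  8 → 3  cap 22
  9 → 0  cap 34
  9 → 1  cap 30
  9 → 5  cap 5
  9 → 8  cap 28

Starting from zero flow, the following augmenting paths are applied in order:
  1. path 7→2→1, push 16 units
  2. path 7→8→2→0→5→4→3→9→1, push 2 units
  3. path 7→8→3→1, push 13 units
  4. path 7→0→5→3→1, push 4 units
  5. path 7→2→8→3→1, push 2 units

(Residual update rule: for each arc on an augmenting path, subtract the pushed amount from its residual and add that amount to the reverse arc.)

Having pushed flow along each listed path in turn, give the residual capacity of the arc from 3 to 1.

Residual capacity of (3,1): 9

after path 1 (7→2→1, push 16): res(3,1)=28
after path 2 (7→8→2→0→5→4→3→9→1, push 2): res(3,1)=28
after path 3 (7→8→3→1, push 13): res(3,1)=15
after path 4 (7→0→5→3→1, push 4): res(3,1)=11
after path 5 (7→2→8→3→1, push 2): res(3,1)=9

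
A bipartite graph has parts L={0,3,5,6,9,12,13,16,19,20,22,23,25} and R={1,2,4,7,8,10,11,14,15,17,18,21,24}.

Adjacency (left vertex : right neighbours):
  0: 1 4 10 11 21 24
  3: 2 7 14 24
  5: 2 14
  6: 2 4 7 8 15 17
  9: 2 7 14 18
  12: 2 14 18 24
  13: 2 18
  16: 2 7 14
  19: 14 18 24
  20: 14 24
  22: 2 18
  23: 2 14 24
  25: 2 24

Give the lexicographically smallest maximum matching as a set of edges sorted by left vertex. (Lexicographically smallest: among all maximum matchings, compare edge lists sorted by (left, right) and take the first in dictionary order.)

Lex-smallest maximum matching: {(0,1), (3,2), (5,14), (6,4), (9,7), (12,18), (19,24)}

|M| = 7 (so the lex-smallest maximum matching has 7 edges)
process left vertices in ascending order; for each, take the smallest-labelled available neighbour that still permits 7 edges overall, or leave it unmatched if none does
lex-smallest matching: {0-1, 3-2, 5-14, 6-4, 9-7, 12-18, 19-24}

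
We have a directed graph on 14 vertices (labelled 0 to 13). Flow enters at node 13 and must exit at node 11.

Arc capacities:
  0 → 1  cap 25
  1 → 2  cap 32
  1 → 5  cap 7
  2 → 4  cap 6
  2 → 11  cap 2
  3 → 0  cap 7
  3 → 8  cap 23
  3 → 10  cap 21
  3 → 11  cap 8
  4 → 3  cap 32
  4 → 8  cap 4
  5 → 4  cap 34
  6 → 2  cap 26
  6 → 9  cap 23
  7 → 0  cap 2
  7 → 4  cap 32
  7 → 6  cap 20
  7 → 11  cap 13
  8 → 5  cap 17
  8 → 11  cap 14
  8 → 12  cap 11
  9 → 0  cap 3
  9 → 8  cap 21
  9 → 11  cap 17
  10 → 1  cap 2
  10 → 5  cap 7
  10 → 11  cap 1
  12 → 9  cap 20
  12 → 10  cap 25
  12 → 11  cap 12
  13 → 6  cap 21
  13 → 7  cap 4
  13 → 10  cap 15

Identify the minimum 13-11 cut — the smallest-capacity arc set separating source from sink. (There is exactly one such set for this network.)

augment #1: 13→7→11 push 4
augment #2: 13→10→11 push 1
augment #3: 13→6→2→11 push 2
augment #4: 13→6→9→11 push 17
augment #5: 13→6→9→8→11 push 2
augment #6: 13→10→5→4→3→11 push 7
augment #7: 13→10→1→2→4→3→11 push 1
augment #8: 13→10→1→2→4→8→11 push 1
max flow = 35; residual-reachable set from 13 gives S-side
cut edges (S→T): {(10,1), (10,5), (10,11), (13,6), (13,7)} total cap 35

Min-cut arcs: {(10,1), (10,5), (10,11), (13,6), (13,7)} (total capacity 35)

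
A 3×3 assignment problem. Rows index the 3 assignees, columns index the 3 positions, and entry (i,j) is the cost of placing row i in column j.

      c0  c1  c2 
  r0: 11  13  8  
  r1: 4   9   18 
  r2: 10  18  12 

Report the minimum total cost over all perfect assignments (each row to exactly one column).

Minimum assignment cost: 27

optimal assignment: row0→col2 (cost 8), row1→col1 (cost 9), row2→col0 (cost 10)
total = 8 + 9 + 10 = 27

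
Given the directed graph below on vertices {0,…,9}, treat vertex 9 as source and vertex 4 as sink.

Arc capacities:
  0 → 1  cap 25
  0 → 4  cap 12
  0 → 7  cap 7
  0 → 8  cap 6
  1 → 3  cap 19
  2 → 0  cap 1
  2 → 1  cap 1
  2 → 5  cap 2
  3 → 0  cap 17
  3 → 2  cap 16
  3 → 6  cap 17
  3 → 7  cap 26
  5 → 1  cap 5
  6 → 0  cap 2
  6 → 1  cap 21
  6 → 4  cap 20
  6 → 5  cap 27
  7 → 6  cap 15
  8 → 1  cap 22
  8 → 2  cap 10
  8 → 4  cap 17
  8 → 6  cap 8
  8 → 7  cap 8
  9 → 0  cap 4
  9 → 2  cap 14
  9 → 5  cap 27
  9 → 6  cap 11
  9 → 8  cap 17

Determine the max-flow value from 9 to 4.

augment #1: 9→0→4 bottleneck 4, total now 4
augment #2: 9→6→4 bottleneck 11, total now 15
augment #3: 9→8→4 bottleneck 17, total now 32
augment #4: 9→2→0→4 bottleneck 1, total now 33
augment #5: 9→2→1→3→0→4 bottleneck 1, total now 34
augment #6: 9→5→1→3→0→4 bottleneck 5, total now 39

Maximum flow value: 39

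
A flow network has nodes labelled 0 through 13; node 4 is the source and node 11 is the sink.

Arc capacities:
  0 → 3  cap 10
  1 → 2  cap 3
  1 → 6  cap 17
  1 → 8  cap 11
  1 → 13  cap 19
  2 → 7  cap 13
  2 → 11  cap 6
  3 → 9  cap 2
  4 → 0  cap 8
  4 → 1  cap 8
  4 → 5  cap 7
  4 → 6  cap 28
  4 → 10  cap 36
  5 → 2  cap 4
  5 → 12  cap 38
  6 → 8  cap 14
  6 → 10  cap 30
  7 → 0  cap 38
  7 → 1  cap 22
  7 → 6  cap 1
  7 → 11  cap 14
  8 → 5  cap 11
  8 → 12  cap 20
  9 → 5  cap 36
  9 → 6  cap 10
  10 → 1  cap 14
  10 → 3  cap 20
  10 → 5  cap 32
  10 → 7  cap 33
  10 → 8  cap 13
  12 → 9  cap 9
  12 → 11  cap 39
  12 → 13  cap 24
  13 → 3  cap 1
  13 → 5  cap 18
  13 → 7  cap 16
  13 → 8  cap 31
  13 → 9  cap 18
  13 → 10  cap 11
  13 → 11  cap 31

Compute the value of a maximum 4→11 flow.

augment #1: 4→1→2→11 bottleneck 3, total now 3
augment #2: 4→1→13→11 bottleneck 5, total now 8
augment #3: 4→5→2→11 bottleneck 3, total now 11
augment #4: 4→5→12→11 bottleneck 4, total now 15
augment #5: 4→10→7→11 bottleneck 14, total now 29
augment #6: 4→6→8→12→11 bottleneck 14, total now 43
augment #7: 4→10→1→13→11 bottleneck 14, total now 57
augment #8: 4→10→5→12→11 bottleneck 8, total now 65
augment #9: 4→6→10→5→12→11 bottleneck 13, total now 78
augment #10: 4→6→10→5→12→13→11 bottleneck 1, total now 79
augment #11: 4→0→3→9→5→12→13→11 bottleneck 2, total now 81

Maximum flow value: 81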